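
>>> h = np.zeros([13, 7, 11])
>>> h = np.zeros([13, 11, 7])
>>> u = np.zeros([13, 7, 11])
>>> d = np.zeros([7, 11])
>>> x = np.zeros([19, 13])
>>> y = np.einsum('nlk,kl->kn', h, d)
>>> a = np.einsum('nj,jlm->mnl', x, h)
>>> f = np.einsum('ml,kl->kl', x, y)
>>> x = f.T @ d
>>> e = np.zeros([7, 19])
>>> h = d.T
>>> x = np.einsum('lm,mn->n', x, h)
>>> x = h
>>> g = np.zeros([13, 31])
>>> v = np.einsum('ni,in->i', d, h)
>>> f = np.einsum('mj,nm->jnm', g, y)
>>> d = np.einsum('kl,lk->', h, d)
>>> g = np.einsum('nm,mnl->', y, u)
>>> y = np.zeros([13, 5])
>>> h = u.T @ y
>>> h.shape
(11, 7, 5)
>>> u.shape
(13, 7, 11)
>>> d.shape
()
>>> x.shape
(11, 7)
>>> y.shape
(13, 5)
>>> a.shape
(7, 19, 11)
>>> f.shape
(31, 7, 13)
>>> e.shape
(7, 19)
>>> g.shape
()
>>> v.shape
(11,)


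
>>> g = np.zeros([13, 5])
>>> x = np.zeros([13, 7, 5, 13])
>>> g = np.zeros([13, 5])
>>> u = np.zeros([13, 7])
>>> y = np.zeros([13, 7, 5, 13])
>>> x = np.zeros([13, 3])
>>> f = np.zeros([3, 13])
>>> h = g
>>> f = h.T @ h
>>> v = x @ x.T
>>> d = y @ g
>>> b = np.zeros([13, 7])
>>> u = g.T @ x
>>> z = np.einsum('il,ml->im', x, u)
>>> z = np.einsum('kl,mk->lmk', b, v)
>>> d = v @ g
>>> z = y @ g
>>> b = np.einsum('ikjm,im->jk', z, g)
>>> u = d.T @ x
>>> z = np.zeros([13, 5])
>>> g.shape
(13, 5)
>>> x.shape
(13, 3)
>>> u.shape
(5, 3)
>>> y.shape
(13, 7, 5, 13)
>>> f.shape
(5, 5)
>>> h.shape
(13, 5)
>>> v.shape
(13, 13)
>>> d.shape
(13, 5)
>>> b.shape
(5, 7)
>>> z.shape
(13, 5)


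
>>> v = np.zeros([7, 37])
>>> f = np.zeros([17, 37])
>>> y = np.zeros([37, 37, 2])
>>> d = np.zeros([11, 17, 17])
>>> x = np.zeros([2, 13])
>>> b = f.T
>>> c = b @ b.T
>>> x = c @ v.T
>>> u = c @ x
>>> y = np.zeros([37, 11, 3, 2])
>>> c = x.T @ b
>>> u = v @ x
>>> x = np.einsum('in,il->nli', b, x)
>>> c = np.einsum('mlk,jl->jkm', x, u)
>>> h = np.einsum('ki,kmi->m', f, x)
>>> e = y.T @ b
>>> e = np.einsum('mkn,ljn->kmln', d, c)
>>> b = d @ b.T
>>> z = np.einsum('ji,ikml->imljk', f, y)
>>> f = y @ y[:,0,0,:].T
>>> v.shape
(7, 37)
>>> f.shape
(37, 11, 3, 37)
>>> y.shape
(37, 11, 3, 2)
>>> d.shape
(11, 17, 17)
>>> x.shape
(17, 7, 37)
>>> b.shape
(11, 17, 37)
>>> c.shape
(7, 37, 17)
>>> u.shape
(7, 7)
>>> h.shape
(7,)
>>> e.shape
(17, 11, 7, 17)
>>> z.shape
(37, 3, 2, 17, 11)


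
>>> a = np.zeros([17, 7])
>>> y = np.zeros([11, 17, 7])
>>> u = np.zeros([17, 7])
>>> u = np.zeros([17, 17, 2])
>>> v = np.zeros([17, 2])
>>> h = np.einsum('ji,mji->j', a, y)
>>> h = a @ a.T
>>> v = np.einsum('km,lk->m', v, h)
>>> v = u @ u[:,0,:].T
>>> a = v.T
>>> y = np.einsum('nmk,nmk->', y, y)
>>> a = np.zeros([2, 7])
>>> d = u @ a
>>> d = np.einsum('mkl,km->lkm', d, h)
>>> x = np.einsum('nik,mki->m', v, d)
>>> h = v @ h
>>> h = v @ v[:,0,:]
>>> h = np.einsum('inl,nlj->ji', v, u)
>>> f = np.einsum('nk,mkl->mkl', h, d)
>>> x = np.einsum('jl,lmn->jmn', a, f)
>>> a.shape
(2, 7)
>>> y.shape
()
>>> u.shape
(17, 17, 2)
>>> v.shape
(17, 17, 17)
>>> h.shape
(2, 17)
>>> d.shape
(7, 17, 17)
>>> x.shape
(2, 17, 17)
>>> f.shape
(7, 17, 17)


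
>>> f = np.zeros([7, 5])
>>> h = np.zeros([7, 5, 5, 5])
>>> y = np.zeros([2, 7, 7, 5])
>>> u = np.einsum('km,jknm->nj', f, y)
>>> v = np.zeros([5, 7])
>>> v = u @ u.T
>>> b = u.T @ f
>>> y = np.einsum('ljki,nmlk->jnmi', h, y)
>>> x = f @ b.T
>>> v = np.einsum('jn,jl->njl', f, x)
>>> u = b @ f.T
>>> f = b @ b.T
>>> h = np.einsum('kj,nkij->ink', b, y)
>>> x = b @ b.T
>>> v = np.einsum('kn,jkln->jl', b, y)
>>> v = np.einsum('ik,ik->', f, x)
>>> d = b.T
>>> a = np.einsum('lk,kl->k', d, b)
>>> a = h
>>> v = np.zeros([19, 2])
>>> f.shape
(2, 2)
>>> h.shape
(7, 5, 2)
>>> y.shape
(5, 2, 7, 5)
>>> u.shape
(2, 7)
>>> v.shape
(19, 2)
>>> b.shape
(2, 5)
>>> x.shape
(2, 2)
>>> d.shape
(5, 2)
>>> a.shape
(7, 5, 2)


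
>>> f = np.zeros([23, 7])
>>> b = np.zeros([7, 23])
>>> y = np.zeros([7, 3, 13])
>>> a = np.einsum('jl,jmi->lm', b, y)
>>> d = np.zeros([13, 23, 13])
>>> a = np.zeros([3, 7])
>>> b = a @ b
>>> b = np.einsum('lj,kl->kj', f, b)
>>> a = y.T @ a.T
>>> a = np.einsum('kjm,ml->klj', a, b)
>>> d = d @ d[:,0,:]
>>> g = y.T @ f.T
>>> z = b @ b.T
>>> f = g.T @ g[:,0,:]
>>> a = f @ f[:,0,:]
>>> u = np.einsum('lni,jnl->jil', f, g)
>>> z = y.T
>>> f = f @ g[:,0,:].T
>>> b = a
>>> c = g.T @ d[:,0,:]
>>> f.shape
(23, 3, 13)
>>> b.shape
(23, 3, 23)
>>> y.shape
(7, 3, 13)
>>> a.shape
(23, 3, 23)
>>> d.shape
(13, 23, 13)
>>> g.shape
(13, 3, 23)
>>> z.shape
(13, 3, 7)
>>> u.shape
(13, 23, 23)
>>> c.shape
(23, 3, 13)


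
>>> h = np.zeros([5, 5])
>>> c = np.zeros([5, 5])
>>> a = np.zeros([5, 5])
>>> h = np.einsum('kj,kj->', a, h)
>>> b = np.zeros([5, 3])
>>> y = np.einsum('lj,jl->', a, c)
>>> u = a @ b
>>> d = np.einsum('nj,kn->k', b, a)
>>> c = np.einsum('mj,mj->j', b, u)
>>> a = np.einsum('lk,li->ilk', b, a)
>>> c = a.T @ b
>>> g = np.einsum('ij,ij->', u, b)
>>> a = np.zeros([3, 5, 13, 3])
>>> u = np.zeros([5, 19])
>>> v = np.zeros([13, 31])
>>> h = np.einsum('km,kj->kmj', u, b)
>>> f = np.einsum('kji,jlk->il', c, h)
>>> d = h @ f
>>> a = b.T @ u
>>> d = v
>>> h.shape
(5, 19, 3)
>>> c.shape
(3, 5, 3)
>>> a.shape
(3, 19)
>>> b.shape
(5, 3)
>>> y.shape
()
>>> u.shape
(5, 19)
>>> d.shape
(13, 31)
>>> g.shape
()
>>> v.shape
(13, 31)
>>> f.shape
(3, 19)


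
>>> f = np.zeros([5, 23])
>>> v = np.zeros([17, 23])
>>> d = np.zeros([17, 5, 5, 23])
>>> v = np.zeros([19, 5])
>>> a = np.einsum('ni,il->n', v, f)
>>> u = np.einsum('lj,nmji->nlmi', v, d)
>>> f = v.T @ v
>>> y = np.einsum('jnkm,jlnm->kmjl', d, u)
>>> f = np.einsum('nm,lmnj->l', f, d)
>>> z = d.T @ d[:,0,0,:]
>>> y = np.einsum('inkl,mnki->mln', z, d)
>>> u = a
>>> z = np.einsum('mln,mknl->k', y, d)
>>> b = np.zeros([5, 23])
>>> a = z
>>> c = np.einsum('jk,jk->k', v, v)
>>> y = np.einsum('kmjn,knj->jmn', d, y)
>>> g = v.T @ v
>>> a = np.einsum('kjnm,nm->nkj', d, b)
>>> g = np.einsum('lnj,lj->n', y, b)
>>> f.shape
(17,)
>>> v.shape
(19, 5)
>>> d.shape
(17, 5, 5, 23)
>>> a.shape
(5, 17, 5)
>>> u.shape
(19,)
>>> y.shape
(5, 5, 23)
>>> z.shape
(5,)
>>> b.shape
(5, 23)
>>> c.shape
(5,)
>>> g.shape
(5,)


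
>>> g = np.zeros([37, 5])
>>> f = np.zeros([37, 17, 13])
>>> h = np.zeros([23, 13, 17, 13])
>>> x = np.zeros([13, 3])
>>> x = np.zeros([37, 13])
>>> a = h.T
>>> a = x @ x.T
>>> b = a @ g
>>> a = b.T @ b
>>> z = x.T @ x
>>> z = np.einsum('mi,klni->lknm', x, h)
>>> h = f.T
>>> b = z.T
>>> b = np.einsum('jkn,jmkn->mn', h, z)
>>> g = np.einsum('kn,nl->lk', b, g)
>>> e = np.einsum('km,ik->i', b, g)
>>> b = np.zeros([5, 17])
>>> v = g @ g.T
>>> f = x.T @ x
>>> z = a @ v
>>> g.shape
(5, 23)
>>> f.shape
(13, 13)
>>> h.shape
(13, 17, 37)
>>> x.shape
(37, 13)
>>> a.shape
(5, 5)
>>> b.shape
(5, 17)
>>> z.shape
(5, 5)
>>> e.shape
(5,)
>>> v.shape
(5, 5)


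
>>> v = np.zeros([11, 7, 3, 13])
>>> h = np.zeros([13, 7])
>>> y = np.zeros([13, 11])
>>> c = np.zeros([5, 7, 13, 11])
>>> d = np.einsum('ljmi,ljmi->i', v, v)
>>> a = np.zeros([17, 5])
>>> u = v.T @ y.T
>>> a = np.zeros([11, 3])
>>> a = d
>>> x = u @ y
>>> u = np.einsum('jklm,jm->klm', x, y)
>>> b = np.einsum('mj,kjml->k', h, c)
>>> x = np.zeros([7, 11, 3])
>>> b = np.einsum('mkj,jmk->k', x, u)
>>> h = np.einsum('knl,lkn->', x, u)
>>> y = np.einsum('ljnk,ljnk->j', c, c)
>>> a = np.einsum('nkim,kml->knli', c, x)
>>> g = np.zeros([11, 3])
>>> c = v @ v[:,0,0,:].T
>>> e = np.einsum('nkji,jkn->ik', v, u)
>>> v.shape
(11, 7, 3, 13)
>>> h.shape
()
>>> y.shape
(7,)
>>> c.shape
(11, 7, 3, 11)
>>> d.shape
(13,)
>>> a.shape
(7, 5, 3, 13)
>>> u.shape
(3, 7, 11)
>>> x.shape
(7, 11, 3)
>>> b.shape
(11,)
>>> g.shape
(11, 3)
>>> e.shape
(13, 7)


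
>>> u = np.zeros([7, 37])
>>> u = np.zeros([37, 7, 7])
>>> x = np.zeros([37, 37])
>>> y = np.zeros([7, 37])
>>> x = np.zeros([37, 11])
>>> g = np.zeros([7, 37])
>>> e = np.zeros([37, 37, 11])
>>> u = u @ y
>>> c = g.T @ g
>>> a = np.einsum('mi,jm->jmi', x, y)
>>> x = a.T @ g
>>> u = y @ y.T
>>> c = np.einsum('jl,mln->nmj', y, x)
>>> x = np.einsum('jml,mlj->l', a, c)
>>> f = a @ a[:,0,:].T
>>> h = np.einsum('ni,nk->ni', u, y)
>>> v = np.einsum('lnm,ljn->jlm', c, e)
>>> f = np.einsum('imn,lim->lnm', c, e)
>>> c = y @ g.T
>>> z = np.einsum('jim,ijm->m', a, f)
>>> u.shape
(7, 7)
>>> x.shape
(11,)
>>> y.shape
(7, 37)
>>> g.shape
(7, 37)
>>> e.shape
(37, 37, 11)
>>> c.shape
(7, 7)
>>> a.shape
(7, 37, 11)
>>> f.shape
(37, 7, 11)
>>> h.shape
(7, 7)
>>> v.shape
(37, 37, 7)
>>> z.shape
(11,)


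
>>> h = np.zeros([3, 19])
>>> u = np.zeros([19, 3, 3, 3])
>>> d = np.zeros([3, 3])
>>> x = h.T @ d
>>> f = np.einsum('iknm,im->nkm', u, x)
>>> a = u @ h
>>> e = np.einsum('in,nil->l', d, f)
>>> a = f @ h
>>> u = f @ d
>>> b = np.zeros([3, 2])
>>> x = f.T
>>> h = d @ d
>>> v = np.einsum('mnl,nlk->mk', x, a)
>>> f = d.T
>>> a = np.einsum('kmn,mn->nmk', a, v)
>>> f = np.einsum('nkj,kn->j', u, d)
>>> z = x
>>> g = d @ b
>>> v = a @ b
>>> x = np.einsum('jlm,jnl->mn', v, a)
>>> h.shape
(3, 3)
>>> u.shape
(3, 3, 3)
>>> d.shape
(3, 3)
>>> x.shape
(2, 3)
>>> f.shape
(3,)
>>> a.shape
(19, 3, 3)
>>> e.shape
(3,)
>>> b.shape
(3, 2)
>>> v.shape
(19, 3, 2)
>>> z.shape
(3, 3, 3)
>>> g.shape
(3, 2)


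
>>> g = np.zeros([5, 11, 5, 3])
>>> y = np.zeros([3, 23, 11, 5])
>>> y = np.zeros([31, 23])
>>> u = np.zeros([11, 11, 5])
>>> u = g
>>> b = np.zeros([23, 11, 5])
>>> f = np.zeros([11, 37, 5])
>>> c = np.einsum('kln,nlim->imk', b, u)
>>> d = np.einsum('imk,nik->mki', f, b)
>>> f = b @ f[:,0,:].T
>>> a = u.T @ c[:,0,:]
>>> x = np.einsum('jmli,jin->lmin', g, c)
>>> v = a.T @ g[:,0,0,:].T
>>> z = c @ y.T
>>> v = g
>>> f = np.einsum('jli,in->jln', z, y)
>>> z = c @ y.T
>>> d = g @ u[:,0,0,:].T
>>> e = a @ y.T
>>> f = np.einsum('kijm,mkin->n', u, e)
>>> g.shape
(5, 11, 5, 3)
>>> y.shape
(31, 23)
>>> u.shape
(5, 11, 5, 3)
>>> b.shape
(23, 11, 5)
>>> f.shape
(31,)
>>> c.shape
(5, 3, 23)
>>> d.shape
(5, 11, 5, 5)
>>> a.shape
(3, 5, 11, 23)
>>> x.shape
(5, 11, 3, 23)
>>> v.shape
(5, 11, 5, 3)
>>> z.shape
(5, 3, 31)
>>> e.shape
(3, 5, 11, 31)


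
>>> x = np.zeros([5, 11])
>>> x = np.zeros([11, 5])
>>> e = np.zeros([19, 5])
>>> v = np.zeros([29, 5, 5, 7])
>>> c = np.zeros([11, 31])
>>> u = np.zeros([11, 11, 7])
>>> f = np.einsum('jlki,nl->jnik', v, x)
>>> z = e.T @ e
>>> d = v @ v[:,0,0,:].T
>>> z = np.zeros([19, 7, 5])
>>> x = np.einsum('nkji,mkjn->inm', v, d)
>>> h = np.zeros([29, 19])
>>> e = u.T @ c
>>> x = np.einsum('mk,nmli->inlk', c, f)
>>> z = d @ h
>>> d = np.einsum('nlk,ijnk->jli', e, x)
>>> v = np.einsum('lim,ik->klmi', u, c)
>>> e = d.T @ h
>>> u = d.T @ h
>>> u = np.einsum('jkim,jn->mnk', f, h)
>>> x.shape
(5, 29, 7, 31)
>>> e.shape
(5, 11, 19)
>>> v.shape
(31, 11, 7, 11)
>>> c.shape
(11, 31)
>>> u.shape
(5, 19, 11)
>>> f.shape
(29, 11, 7, 5)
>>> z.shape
(29, 5, 5, 19)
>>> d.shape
(29, 11, 5)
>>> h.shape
(29, 19)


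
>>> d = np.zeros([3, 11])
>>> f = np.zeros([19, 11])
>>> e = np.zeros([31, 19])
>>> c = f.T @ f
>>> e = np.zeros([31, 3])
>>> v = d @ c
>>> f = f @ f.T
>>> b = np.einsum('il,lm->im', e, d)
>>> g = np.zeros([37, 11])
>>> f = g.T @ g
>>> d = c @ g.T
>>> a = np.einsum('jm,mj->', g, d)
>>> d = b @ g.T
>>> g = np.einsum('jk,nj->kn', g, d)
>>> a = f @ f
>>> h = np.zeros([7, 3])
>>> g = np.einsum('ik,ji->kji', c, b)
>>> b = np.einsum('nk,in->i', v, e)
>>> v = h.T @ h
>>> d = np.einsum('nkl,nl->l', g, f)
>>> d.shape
(11,)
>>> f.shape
(11, 11)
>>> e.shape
(31, 3)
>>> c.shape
(11, 11)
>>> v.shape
(3, 3)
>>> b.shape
(31,)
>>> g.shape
(11, 31, 11)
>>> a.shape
(11, 11)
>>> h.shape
(7, 3)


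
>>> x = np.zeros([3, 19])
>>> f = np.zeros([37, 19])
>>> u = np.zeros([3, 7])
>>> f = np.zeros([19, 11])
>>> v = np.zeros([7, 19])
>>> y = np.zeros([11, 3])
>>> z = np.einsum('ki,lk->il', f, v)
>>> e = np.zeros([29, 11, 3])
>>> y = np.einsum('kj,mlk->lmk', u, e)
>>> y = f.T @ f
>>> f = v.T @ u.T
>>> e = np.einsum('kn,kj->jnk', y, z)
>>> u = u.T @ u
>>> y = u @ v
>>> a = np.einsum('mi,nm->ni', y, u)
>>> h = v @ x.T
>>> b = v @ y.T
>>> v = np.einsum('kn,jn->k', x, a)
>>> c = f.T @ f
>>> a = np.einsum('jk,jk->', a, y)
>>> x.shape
(3, 19)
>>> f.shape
(19, 3)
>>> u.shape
(7, 7)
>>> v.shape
(3,)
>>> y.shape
(7, 19)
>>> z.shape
(11, 7)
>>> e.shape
(7, 11, 11)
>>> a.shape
()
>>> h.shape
(7, 3)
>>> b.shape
(7, 7)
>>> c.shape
(3, 3)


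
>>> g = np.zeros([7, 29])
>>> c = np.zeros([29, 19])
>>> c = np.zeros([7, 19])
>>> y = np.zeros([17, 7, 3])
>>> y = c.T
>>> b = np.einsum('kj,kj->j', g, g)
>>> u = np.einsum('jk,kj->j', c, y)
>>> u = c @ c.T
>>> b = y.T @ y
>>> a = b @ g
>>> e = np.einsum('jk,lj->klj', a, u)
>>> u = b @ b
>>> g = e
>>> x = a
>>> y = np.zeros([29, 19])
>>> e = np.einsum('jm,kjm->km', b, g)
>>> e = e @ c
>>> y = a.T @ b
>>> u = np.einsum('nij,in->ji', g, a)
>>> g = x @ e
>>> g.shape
(7, 19)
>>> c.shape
(7, 19)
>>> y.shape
(29, 7)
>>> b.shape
(7, 7)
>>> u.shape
(7, 7)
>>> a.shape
(7, 29)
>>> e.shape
(29, 19)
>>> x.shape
(7, 29)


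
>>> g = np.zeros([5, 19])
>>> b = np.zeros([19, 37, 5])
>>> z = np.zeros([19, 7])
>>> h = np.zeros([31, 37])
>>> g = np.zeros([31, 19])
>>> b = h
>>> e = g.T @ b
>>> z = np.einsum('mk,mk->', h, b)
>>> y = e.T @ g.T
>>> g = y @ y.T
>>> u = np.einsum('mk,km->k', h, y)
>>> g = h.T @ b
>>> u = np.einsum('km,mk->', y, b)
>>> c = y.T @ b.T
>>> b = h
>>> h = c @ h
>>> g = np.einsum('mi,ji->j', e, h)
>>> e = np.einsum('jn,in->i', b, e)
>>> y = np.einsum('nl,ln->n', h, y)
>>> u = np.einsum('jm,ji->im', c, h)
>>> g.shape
(31,)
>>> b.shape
(31, 37)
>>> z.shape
()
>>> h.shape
(31, 37)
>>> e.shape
(19,)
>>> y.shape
(31,)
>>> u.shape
(37, 31)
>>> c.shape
(31, 31)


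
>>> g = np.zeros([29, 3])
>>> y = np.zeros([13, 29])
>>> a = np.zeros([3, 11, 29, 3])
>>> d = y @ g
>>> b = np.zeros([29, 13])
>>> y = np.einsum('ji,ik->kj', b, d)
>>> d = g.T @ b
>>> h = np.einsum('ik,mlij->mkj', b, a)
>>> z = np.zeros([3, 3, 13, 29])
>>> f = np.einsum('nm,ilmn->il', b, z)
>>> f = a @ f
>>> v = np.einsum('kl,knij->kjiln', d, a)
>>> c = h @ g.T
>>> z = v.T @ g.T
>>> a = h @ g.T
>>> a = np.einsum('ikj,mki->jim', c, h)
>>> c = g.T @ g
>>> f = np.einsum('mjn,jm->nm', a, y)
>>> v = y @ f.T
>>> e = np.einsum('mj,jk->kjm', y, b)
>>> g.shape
(29, 3)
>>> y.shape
(3, 29)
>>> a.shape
(29, 3, 3)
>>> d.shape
(3, 13)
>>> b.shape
(29, 13)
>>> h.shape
(3, 13, 3)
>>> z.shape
(11, 13, 29, 3, 29)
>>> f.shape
(3, 29)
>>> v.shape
(3, 3)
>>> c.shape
(3, 3)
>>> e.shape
(13, 29, 3)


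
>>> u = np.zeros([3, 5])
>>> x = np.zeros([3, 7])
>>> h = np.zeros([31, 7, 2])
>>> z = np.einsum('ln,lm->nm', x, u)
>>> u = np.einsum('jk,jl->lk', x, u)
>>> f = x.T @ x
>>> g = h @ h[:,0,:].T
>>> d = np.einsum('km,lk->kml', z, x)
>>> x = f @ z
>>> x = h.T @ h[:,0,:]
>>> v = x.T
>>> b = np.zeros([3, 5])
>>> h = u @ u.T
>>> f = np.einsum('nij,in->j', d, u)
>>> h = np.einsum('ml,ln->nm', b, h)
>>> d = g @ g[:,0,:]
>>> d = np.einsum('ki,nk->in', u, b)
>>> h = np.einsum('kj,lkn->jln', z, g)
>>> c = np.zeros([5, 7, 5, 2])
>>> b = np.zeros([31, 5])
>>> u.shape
(5, 7)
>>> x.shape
(2, 7, 2)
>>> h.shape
(5, 31, 31)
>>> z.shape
(7, 5)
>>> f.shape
(3,)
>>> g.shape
(31, 7, 31)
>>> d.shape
(7, 3)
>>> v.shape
(2, 7, 2)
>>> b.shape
(31, 5)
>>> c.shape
(5, 7, 5, 2)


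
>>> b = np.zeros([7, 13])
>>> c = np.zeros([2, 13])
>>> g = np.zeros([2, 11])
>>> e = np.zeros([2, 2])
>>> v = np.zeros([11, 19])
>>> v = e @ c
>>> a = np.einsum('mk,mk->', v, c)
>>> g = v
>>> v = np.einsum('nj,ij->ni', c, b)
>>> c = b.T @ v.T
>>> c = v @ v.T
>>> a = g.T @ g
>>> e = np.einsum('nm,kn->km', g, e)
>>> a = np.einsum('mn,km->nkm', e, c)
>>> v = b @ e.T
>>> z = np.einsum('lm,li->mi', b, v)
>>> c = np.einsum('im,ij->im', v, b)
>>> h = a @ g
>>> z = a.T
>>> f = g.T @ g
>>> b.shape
(7, 13)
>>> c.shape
(7, 2)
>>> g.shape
(2, 13)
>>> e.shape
(2, 13)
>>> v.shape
(7, 2)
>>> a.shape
(13, 2, 2)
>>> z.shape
(2, 2, 13)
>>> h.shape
(13, 2, 13)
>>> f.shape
(13, 13)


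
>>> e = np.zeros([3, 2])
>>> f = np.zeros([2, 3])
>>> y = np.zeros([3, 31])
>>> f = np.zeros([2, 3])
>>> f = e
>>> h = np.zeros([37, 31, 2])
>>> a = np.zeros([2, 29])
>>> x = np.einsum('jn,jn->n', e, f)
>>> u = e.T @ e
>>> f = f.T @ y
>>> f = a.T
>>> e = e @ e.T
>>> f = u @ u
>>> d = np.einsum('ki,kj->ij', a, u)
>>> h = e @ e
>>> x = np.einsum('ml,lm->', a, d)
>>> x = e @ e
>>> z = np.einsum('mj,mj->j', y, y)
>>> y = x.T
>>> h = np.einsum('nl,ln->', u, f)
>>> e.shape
(3, 3)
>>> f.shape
(2, 2)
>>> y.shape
(3, 3)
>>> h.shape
()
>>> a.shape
(2, 29)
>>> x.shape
(3, 3)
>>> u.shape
(2, 2)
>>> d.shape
(29, 2)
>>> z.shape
(31,)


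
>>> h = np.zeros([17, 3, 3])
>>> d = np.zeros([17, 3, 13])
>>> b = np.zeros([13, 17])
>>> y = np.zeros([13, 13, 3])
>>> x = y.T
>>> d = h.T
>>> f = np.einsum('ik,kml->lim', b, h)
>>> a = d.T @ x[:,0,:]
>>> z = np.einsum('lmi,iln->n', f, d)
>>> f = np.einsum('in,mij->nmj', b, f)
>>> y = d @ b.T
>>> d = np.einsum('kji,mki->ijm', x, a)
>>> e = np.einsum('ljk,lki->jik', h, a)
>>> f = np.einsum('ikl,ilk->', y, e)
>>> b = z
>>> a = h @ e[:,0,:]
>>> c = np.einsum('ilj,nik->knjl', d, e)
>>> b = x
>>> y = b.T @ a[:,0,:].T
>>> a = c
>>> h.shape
(17, 3, 3)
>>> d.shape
(13, 13, 17)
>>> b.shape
(3, 13, 13)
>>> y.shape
(13, 13, 17)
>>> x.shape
(3, 13, 13)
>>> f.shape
()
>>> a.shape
(3, 3, 17, 13)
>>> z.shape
(17,)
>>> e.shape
(3, 13, 3)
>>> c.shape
(3, 3, 17, 13)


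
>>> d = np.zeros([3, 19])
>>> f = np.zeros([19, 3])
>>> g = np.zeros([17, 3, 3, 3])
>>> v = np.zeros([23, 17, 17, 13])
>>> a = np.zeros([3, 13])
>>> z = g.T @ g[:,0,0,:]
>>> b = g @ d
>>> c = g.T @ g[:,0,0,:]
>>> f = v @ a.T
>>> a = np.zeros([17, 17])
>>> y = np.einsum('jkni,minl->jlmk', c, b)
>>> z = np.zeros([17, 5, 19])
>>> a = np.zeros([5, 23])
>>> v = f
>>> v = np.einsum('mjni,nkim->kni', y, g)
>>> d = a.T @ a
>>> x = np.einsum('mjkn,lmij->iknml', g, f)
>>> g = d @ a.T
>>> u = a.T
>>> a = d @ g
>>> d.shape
(23, 23)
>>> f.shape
(23, 17, 17, 3)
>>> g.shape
(23, 5)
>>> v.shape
(3, 17, 3)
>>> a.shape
(23, 5)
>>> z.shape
(17, 5, 19)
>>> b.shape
(17, 3, 3, 19)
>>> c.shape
(3, 3, 3, 3)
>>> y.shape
(3, 19, 17, 3)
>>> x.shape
(17, 3, 3, 17, 23)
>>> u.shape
(23, 5)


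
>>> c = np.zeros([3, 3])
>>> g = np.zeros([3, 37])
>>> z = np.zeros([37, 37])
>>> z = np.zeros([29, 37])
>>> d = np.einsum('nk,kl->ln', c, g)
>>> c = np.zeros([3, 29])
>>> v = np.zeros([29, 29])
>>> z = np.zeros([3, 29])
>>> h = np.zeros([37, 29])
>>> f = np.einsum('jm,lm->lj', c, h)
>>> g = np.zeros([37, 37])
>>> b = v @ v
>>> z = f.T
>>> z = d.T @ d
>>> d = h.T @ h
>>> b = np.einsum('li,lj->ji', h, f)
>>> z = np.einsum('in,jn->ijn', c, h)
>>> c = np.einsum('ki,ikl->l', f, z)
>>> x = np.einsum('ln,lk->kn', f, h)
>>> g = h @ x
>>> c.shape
(29,)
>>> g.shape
(37, 3)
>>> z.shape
(3, 37, 29)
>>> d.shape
(29, 29)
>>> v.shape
(29, 29)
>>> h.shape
(37, 29)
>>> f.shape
(37, 3)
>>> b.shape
(3, 29)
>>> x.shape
(29, 3)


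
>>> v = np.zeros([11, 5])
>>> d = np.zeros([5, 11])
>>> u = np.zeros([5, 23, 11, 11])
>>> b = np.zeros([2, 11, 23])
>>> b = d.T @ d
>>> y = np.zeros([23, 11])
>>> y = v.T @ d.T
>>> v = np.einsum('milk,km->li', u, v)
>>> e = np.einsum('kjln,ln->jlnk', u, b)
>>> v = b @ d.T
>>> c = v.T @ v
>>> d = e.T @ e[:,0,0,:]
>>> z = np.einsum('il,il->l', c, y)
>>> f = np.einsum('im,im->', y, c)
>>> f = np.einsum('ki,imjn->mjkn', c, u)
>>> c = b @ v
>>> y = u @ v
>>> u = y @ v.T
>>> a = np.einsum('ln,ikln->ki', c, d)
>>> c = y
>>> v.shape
(11, 5)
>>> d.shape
(5, 11, 11, 5)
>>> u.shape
(5, 23, 11, 11)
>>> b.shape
(11, 11)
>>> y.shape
(5, 23, 11, 5)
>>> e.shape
(23, 11, 11, 5)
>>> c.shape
(5, 23, 11, 5)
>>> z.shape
(5,)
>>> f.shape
(23, 11, 5, 11)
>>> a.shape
(11, 5)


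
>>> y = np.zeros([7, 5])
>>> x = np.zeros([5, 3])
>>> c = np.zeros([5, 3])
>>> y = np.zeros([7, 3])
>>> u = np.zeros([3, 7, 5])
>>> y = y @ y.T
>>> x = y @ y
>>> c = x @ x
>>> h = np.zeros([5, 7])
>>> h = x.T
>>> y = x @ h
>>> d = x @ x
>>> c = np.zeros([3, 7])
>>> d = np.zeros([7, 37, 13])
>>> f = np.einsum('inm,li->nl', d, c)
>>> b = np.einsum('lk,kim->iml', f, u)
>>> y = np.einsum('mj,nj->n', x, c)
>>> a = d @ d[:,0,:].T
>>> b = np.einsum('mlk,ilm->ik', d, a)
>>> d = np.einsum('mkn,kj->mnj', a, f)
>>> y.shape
(3,)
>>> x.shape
(7, 7)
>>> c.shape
(3, 7)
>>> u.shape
(3, 7, 5)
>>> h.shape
(7, 7)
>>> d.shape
(7, 7, 3)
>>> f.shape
(37, 3)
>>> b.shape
(7, 13)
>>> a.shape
(7, 37, 7)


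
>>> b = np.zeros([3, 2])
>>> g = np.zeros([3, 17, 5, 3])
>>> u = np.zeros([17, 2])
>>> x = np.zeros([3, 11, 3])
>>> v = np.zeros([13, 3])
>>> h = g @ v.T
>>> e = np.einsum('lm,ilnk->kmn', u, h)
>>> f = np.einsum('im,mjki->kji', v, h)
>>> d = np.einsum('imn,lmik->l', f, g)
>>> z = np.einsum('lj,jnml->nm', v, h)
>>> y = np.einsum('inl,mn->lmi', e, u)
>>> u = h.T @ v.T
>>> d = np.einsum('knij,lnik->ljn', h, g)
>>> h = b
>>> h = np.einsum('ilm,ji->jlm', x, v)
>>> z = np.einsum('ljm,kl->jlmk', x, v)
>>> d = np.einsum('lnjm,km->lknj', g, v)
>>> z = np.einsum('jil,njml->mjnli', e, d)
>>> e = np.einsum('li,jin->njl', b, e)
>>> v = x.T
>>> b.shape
(3, 2)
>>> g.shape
(3, 17, 5, 3)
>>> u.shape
(13, 5, 17, 13)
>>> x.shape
(3, 11, 3)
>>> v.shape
(3, 11, 3)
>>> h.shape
(13, 11, 3)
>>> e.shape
(5, 13, 3)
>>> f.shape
(5, 17, 13)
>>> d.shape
(3, 13, 17, 5)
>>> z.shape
(17, 13, 3, 5, 2)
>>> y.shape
(5, 17, 13)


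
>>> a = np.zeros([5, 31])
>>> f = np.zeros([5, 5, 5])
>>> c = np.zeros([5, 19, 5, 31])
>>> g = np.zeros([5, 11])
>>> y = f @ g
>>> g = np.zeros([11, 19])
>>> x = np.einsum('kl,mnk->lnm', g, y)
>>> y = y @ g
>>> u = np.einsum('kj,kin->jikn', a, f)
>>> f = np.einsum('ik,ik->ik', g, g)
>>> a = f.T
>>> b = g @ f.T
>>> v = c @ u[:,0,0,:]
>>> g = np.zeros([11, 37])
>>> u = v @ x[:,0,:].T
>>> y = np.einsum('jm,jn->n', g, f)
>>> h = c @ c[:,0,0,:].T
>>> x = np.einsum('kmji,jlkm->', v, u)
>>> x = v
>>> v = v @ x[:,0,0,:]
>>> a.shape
(19, 11)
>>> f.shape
(11, 19)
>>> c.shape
(5, 19, 5, 31)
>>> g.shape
(11, 37)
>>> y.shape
(19,)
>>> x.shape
(5, 19, 5, 5)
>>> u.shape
(5, 19, 5, 19)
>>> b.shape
(11, 11)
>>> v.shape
(5, 19, 5, 5)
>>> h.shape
(5, 19, 5, 5)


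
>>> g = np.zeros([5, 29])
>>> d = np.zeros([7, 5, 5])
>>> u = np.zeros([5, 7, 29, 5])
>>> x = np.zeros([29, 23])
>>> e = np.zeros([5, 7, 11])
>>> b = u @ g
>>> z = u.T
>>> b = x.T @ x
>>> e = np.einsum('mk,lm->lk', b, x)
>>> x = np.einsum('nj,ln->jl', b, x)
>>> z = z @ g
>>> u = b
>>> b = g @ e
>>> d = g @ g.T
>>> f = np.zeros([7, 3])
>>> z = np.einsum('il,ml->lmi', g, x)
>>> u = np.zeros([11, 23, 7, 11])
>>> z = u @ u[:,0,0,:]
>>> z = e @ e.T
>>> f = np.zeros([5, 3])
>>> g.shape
(5, 29)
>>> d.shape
(5, 5)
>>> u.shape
(11, 23, 7, 11)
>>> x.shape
(23, 29)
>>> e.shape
(29, 23)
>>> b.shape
(5, 23)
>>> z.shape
(29, 29)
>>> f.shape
(5, 3)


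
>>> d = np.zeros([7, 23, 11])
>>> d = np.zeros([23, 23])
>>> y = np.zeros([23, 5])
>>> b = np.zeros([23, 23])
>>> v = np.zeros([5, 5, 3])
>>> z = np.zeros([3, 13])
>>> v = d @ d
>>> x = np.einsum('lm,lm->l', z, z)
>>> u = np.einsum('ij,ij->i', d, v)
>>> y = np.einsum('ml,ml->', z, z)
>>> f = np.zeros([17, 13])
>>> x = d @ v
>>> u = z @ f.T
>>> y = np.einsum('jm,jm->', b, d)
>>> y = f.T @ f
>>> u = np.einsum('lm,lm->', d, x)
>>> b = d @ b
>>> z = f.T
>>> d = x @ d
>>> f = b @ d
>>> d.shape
(23, 23)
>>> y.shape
(13, 13)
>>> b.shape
(23, 23)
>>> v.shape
(23, 23)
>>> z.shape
(13, 17)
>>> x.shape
(23, 23)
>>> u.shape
()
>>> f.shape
(23, 23)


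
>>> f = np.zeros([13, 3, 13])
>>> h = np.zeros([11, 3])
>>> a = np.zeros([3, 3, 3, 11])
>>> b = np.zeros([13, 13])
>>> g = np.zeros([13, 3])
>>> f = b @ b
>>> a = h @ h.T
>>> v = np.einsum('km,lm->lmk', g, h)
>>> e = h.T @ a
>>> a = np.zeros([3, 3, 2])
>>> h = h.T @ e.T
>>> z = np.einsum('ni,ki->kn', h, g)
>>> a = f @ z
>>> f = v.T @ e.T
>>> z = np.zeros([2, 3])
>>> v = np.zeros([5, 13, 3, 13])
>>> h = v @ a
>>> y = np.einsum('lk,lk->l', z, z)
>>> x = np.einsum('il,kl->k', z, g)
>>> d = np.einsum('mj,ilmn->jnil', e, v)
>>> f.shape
(13, 3, 3)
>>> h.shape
(5, 13, 3, 3)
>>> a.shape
(13, 3)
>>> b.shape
(13, 13)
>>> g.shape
(13, 3)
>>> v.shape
(5, 13, 3, 13)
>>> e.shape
(3, 11)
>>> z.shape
(2, 3)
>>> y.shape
(2,)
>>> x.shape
(13,)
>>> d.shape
(11, 13, 5, 13)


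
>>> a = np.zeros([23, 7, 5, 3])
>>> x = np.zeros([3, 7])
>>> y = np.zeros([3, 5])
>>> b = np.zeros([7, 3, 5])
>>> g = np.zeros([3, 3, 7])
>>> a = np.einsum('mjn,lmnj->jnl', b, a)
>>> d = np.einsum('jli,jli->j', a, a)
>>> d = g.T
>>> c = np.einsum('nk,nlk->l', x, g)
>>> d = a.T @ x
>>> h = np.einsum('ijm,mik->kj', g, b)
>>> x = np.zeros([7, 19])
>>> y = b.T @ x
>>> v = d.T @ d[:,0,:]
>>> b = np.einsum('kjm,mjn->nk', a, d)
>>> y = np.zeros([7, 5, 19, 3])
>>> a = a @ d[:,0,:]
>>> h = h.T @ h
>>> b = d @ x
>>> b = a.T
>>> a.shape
(3, 5, 7)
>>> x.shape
(7, 19)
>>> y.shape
(7, 5, 19, 3)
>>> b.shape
(7, 5, 3)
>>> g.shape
(3, 3, 7)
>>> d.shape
(23, 5, 7)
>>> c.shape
(3,)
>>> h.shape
(3, 3)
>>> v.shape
(7, 5, 7)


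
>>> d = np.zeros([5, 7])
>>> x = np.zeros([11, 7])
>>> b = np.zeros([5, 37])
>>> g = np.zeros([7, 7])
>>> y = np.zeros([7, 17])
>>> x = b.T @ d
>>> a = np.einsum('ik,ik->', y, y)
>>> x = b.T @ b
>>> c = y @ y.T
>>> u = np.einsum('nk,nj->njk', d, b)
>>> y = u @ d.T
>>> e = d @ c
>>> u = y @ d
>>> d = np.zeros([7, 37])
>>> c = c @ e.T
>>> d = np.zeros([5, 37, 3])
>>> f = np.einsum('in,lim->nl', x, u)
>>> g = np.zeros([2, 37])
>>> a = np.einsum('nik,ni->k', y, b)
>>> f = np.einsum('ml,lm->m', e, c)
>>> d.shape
(5, 37, 3)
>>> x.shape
(37, 37)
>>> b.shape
(5, 37)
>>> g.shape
(2, 37)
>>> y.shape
(5, 37, 5)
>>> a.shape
(5,)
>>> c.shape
(7, 5)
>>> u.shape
(5, 37, 7)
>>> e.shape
(5, 7)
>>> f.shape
(5,)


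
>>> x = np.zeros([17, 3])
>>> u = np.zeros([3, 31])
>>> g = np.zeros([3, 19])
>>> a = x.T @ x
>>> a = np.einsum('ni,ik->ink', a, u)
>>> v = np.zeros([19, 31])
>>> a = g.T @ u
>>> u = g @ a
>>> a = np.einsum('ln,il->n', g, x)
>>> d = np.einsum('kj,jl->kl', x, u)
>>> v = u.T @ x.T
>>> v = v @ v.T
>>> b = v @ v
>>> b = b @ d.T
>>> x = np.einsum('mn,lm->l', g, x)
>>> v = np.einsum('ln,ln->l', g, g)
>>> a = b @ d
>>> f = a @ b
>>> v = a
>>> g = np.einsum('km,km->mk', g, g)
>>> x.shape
(17,)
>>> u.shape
(3, 31)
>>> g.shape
(19, 3)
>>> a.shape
(31, 31)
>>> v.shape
(31, 31)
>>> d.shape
(17, 31)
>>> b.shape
(31, 17)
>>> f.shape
(31, 17)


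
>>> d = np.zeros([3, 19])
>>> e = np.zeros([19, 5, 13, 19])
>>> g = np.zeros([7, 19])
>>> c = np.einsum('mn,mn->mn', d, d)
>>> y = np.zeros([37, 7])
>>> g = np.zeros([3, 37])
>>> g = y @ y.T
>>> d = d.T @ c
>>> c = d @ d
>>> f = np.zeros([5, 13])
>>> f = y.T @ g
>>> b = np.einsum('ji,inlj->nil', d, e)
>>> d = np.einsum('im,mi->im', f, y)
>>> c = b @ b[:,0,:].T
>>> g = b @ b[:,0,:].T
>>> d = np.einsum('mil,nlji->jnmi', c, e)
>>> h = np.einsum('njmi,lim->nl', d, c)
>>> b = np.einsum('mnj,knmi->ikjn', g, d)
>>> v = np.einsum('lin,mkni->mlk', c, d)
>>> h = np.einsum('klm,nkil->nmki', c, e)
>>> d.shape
(13, 19, 5, 19)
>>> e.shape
(19, 5, 13, 19)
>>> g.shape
(5, 19, 5)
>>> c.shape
(5, 19, 5)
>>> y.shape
(37, 7)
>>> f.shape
(7, 37)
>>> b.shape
(19, 13, 5, 19)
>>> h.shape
(19, 5, 5, 13)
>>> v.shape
(13, 5, 19)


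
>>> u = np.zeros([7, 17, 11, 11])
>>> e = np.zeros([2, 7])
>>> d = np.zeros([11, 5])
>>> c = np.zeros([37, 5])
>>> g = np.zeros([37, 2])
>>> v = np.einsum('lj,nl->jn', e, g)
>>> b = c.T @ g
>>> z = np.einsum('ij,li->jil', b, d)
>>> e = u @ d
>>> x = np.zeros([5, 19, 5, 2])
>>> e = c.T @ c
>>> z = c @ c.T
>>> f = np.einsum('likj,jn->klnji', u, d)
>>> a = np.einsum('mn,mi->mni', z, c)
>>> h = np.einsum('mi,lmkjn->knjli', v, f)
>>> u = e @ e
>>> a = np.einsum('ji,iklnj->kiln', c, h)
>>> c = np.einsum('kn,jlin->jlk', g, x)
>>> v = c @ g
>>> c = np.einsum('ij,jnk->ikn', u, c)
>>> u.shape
(5, 5)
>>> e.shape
(5, 5)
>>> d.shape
(11, 5)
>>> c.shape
(5, 37, 19)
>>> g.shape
(37, 2)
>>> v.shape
(5, 19, 2)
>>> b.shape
(5, 2)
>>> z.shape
(37, 37)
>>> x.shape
(5, 19, 5, 2)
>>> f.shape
(11, 7, 5, 11, 17)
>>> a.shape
(17, 5, 11, 11)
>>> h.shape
(5, 17, 11, 11, 37)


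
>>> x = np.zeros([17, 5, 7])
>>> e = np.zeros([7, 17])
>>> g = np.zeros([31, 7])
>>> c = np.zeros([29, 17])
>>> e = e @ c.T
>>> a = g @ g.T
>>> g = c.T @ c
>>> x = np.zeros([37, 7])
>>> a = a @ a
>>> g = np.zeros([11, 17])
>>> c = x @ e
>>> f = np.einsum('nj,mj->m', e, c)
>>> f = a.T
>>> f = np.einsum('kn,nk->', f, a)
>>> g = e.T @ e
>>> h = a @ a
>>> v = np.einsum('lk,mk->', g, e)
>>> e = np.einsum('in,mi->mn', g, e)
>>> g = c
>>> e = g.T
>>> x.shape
(37, 7)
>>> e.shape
(29, 37)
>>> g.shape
(37, 29)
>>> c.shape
(37, 29)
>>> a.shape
(31, 31)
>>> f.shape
()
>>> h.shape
(31, 31)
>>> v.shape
()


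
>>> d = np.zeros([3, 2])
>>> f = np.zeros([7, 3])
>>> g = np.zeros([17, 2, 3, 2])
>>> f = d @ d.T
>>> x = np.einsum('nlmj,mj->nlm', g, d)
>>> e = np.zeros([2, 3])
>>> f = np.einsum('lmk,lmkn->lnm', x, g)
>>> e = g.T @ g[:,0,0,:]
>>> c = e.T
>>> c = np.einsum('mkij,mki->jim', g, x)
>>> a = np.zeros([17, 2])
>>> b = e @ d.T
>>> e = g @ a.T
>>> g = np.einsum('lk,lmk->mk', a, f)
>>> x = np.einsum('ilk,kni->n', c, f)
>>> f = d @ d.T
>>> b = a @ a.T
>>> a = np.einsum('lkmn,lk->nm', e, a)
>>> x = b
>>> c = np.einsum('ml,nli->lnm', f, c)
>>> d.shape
(3, 2)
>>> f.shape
(3, 3)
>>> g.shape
(2, 2)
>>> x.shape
(17, 17)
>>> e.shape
(17, 2, 3, 17)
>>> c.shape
(3, 2, 3)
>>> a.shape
(17, 3)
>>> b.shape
(17, 17)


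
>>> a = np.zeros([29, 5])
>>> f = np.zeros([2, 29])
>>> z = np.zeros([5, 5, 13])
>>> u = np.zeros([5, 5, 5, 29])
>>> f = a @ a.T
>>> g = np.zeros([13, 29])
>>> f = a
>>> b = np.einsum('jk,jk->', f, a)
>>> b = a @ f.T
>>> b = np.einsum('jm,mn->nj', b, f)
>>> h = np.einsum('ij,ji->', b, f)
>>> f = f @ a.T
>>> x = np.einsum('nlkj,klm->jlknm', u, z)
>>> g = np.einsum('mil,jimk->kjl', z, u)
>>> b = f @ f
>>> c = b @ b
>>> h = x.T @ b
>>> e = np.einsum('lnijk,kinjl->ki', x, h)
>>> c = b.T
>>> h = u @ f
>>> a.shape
(29, 5)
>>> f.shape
(29, 29)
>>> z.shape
(5, 5, 13)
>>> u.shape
(5, 5, 5, 29)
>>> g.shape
(29, 5, 13)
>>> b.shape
(29, 29)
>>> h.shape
(5, 5, 5, 29)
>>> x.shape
(29, 5, 5, 5, 13)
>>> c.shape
(29, 29)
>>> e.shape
(13, 5)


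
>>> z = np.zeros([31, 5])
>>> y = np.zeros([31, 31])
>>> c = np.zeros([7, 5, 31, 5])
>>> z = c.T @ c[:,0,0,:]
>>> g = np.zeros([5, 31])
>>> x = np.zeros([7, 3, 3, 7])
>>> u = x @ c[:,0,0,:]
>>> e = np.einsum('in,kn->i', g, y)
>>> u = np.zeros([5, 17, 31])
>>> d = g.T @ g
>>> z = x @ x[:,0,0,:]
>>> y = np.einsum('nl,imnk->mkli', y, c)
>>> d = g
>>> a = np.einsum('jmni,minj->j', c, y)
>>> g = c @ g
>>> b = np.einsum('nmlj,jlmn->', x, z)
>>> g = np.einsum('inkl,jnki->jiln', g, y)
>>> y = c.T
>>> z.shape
(7, 3, 3, 7)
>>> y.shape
(5, 31, 5, 7)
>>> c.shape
(7, 5, 31, 5)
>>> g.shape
(5, 7, 31, 5)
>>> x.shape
(7, 3, 3, 7)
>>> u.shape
(5, 17, 31)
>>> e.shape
(5,)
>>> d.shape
(5, 31)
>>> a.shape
(7,)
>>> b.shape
()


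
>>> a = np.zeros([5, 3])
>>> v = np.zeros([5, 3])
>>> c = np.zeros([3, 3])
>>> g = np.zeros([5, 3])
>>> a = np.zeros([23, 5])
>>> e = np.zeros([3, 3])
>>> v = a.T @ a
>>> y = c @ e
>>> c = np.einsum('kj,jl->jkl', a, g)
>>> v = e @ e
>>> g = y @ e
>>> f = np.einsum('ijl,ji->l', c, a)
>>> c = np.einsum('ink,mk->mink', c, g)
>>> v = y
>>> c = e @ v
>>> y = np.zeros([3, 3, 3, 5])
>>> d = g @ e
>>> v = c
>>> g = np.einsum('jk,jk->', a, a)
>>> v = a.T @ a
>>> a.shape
(23, 5)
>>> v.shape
(5, 5)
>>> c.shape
(3, 3)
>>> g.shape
()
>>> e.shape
(3, 3)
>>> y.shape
(3, 3, 3, 5)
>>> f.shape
(3,)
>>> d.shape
(3, 3)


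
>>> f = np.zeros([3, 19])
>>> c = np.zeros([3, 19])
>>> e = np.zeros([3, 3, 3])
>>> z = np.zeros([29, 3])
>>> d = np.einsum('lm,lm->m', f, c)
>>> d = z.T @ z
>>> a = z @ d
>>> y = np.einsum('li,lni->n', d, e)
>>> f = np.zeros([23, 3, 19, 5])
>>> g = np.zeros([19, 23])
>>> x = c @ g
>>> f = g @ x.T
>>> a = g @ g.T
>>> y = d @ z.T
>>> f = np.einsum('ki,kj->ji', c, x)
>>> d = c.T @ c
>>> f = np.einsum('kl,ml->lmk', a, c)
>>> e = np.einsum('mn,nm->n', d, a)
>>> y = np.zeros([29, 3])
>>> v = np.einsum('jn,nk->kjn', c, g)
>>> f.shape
(19, 3, 19)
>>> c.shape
(3, 19)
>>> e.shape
(19,)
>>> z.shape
(29, 3)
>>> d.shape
(19, 19)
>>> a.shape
(19, 19)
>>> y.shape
(29, 3)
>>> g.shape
(19, 23)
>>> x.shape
(3, 23)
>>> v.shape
(23, 3, 19)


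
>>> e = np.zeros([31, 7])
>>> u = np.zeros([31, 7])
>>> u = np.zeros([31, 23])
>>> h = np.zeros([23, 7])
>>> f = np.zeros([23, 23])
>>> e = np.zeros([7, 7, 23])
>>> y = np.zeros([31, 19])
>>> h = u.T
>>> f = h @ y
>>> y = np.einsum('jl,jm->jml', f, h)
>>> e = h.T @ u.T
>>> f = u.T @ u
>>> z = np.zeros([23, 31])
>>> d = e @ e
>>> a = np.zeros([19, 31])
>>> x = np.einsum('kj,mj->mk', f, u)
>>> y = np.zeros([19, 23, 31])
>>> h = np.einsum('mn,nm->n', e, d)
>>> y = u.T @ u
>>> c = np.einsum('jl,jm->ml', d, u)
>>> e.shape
(31, 31)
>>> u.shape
(31, 23)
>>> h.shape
(31,)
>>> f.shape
(23, 23)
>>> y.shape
(23, 23)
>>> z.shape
(23, 31)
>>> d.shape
(31, 31)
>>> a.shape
(19, 31)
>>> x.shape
(31, 23)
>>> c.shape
(23, 31)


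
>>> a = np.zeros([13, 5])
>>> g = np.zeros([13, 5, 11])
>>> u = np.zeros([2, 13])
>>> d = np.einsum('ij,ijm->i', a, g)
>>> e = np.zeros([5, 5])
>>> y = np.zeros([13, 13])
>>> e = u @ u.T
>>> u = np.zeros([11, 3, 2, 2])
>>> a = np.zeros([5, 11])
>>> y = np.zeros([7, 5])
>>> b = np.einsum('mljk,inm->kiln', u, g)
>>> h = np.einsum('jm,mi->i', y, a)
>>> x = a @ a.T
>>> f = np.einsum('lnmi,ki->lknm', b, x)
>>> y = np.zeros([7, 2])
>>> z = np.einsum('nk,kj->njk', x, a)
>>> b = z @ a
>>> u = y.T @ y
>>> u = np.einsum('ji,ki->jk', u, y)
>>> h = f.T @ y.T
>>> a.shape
(5, 11)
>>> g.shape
(13, 5, 11)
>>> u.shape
(2, 7)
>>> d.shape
(13,)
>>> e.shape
(2, 2)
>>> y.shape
(7, 2)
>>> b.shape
(5, 11, 11)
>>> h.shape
(3, 13, 5, 7)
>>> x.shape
(5, 5)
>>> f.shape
(2, 5, 13, 3)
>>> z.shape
(5, 11, 5)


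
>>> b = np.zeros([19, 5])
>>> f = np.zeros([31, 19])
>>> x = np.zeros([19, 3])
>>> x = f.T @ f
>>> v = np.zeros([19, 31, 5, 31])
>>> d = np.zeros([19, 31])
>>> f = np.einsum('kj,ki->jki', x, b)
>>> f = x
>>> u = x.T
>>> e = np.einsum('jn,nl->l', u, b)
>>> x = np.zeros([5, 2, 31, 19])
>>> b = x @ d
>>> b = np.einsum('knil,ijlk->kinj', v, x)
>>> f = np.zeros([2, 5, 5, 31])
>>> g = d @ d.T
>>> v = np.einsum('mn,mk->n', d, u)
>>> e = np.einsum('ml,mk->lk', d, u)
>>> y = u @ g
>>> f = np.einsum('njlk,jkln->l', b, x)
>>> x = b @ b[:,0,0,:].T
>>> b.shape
(19, 5, 31, 2)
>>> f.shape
(31,)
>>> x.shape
(19, 5, 31, 19)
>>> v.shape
(31,)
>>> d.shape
(19, 31)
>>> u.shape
(19, 19)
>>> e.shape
(31, 19)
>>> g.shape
(19, 19)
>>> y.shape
(19, 19)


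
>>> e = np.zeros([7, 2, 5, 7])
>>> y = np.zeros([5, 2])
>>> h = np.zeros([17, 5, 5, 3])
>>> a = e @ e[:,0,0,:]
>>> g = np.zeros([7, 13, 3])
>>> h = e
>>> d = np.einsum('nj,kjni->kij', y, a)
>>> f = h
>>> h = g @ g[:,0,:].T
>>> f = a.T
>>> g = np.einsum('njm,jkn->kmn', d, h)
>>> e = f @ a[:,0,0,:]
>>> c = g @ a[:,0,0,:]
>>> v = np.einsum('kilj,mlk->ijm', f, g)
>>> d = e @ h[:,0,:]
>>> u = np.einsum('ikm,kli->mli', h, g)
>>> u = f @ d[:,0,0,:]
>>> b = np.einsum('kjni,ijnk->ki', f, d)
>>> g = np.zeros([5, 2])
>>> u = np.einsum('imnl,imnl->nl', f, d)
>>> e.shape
(7, 5, 2, 7)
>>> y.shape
(5, 2)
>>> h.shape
(7, 13, 7)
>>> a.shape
(7, 2, 5, 7)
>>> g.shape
(5, 2)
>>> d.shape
(7, 5, 2, 7)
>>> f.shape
(7, 5, 2, 7)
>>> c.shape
(13, 2, 7)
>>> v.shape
(5, 7, 13)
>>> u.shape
(2, 7)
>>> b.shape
(7, 7)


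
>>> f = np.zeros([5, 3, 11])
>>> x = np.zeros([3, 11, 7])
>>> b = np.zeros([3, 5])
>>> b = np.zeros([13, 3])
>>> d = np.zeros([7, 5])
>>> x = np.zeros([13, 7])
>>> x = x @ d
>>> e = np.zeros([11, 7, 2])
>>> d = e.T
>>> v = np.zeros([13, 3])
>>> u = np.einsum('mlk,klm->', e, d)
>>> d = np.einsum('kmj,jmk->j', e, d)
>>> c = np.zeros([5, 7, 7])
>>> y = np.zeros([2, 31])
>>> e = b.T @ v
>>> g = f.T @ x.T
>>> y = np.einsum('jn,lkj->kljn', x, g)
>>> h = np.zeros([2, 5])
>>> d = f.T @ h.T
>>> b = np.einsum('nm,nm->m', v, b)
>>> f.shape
(5, 3, 11)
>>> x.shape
(13, 5)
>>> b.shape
(3,)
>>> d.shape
(11, 3, 2)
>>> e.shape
(3, 3)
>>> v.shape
(13, 3)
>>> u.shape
()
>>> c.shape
(5, 7, 7)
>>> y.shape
(3, 11, 13, 5)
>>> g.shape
(11, 3, 13)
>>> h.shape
(2, 5)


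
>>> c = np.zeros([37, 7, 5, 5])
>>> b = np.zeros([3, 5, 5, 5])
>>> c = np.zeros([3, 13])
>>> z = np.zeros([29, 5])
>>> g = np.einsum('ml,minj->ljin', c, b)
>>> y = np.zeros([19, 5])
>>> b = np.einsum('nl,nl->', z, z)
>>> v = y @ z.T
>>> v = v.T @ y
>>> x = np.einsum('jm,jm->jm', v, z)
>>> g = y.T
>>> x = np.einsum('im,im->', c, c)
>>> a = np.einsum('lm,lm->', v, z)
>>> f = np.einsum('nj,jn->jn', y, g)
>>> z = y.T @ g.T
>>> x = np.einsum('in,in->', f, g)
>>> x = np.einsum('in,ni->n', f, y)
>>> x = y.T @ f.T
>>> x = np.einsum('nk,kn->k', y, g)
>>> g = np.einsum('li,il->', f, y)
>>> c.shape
(3, 13)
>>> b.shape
()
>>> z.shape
(5, 5)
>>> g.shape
()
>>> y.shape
(19, 5)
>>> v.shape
(29, 5)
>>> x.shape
(5,)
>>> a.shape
()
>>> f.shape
(5, 19)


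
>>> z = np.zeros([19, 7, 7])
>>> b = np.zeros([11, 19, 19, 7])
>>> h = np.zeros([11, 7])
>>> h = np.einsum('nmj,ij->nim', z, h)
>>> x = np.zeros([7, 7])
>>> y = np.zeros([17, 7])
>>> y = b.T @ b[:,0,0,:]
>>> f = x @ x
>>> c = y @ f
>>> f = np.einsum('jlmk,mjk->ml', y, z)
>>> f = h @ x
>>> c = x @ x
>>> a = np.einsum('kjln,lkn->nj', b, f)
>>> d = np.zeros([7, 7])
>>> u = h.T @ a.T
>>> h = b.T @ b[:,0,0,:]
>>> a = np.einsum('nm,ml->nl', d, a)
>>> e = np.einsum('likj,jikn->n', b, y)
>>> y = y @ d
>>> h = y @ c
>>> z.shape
(19, 7, 7)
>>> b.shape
(11, 19, 19, 7)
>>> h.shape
(7, 19, 19, 7)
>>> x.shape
(7, 7)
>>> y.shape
(7, 19, 19, 7)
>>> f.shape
(19, 11, 7)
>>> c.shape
(7, 7)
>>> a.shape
(7, 19)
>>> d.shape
(7, 7)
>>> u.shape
(7, 11, 7)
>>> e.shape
(7,)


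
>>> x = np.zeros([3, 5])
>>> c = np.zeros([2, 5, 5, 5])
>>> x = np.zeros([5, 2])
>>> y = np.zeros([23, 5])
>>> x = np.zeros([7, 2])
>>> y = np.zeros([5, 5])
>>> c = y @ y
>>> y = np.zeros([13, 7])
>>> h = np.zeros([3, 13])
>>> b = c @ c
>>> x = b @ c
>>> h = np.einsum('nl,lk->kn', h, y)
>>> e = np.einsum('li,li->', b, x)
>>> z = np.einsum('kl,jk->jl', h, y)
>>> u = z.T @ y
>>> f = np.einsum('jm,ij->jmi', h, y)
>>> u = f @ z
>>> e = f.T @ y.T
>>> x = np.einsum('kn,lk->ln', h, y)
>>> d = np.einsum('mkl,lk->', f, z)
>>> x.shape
(13, 3)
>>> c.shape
(5, 5)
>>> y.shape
(13, 7)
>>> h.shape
(7, 3)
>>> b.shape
(5, 5)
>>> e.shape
(13, 3, 13)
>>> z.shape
(13, 3)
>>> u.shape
(7, 3, 3)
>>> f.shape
(7, 3, 13)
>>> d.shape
()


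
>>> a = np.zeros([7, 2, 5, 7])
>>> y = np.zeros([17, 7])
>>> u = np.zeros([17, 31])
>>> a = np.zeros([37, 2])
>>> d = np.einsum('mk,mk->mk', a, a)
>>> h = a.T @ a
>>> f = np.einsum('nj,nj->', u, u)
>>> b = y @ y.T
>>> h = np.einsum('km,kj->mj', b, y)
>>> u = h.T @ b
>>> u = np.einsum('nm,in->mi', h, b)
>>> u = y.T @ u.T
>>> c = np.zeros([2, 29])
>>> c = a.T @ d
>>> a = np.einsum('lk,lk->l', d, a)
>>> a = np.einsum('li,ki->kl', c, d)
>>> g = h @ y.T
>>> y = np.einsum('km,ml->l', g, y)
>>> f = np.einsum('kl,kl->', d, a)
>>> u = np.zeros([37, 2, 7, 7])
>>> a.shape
(37, 2)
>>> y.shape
(7,)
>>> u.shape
(37, 2, 7, 7)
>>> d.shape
(37, 2)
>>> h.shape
(17, 7)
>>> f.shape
()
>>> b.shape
(17, 17)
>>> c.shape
(2, 2)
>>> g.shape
(17, 17)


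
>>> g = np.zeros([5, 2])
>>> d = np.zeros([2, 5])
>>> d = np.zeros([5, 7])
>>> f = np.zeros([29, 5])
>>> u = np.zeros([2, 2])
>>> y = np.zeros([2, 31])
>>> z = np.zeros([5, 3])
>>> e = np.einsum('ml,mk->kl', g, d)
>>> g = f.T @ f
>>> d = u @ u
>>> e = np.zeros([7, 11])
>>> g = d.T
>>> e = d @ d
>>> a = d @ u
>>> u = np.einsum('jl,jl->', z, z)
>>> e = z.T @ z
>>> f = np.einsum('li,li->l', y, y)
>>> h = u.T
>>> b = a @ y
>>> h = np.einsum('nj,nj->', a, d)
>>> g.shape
(2, 2)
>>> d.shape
(2, 2)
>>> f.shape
(2,)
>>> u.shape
()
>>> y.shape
(2, 31)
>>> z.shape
(5, 3)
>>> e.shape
(3, 3)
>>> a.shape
(2, 2)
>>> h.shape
()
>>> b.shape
(2, 31)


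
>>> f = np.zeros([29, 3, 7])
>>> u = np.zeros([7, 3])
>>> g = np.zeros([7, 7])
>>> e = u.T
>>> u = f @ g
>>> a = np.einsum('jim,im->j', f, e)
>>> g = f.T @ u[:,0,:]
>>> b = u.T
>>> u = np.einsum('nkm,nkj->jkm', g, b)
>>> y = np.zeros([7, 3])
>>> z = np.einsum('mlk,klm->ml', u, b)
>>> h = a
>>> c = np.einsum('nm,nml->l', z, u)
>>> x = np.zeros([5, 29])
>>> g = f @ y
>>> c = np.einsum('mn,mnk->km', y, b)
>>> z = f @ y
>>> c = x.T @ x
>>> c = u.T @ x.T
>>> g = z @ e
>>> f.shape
(29, 3, 7)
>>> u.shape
(29, 3, 7)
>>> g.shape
(29, 3, 7)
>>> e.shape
(3, 7)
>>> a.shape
(29,)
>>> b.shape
(7, 3, 29)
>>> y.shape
(7, 3)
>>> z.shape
(29, 3, 3)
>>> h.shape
(29,)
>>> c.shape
(7, 3, 5)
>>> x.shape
(5, 29)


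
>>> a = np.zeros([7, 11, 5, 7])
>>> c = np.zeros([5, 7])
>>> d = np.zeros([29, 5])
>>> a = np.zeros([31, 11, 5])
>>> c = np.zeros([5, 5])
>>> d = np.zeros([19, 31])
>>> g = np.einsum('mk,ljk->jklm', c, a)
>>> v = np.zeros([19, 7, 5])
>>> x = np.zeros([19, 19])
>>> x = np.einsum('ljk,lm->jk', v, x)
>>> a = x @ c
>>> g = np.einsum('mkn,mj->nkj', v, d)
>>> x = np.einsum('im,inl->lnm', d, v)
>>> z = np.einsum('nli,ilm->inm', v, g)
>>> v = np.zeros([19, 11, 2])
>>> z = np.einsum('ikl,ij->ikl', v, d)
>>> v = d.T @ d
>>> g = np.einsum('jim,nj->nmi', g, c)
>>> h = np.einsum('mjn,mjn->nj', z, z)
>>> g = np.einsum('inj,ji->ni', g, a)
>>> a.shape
(7, 5)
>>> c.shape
(5, 5)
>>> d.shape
(19, 31)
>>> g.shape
(31, 5)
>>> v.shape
(31, 31)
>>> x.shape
(5, 7, 31)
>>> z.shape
(19, 11, 2)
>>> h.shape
(2, 11)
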